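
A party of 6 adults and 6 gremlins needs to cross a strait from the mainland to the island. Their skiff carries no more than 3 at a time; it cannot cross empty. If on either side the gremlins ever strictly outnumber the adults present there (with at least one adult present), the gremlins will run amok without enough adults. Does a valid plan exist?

Following every safe sequence of crossings from the start, the most of the 12 that can be at the island as the skiff arrives there on crossings 1, 3, 5 is 3, 5, 6 respectively; the best ever achieved is 6 of 12.
From crossing 7 on, no configuration arises that was not already reachable earlier: only 17 distinct safe configurations (who is on which side, and where the skiff is) can ever be reached, none of them has everyone across, and every continuation just revisits them. They are: 0 adults + 0 gremlins across (skiff back at the start); 0 adults + 1 gremlin across (skiff there); 0 adults + 1 gremlin across (skiff back at the start); 0 adults + 2 gremlins across (skiff there); 0 adults + 2 gremlins across (skiff back at the start); 0 adults + 3 gremlins across (skiff there); 0 adults + 3 gremlins across (skiff back at the start); 0 adults + 4 gremlins across (skiff there); 0 adults + 4 gremlins across (skiff back at the start); 0 adults + 5 gremlins across (skiff there); 0 adults + 5 gremlins across (skiff back at the start); 0 adults + 6 gremlins across (skiff there); 1 adult + 1 gremlin across (skiff there); 1 adult + 1 gremlin across (skiff back at the start); 2 adults + 2 gremlins across (skiff there); 2 adults + 2 gremlins across (skiff back at the start); 3 adults + 3 gremlins across (skiff there). So no valid plan exists.

No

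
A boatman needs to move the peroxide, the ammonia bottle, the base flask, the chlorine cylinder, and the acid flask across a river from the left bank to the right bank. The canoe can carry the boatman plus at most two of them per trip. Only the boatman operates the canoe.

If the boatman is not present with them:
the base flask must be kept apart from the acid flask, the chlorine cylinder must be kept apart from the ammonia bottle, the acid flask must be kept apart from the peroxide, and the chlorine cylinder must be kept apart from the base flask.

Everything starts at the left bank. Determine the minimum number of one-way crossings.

7

Counting alone: the boatman can take at most 2 across per trip to the right bank, so moving all 5 needs at least 3 loaded trips out, with a return between consecutive ones — at least 5 crossings.
The safety rule pushes this higher. Following every safe sequence of crossings, the most of the 5 that can be at the right bank as the canoe arrives there on crossing 5 is 4 — never all 5.
So no plan with fewer than 7 crossings exists, and this one achieves 7:
1. Boatman goes to the right bank with the acid flask and the chlorine cylinder.
2. Boatman goes back to the left bank alone.
3. Boatman goes to the right bank with the peroxide.
4. Boatman goes back to the left bank with the acid flask.
5. Boatman goes to the right bank with the ammonia bottle and the base flask.
6. Boatman goes back to the left bank with the chlorine cylinder.
7. Boatman goes to the right bank with the acid flask and the chlorine cylinder.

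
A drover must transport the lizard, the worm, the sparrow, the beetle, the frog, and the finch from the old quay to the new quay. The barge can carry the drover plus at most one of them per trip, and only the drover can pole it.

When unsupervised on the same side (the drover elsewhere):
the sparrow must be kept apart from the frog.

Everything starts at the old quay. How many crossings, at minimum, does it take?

Counting alone: the drover can take at most 1 across per trip to the new quay, so moving all 6 needs at least 6 loaded trips out, with a return between consecutive ones — at least 11 crossings.
The plan below uses exactly 11 crossings, so it is optimal:
1. Drover goes to the new quay with the sparrow.  [the old quay: the beetle, the finch, the frog, the lizard, the worm | the new quay: the sparrow]
2. Drover goes back to the old quay alone.  [the old quay: the beetle, the finch, the frog, the lizard, the worm | the new quay: the sparrow]
3. Drover goes to the new quay with the lizard.  [the old quay: the beetle, the finch, the frog, the worm | the new quay: the lizard, the sparrow]
4. Drover goes back to the old quay alone.  [the old quay: the beetle, the finch, the frog, the worm | the new quay: the lizard, the sparrow]
5. Drover goes to the new quay with the worm.  [the old quay: the beetle, the finch, the frog | the new quay: the lizard, the sparrow, the worm]
6. Drover goes back to the old quay alone.  [the old quay: the beetle, the finch, the frog | the new quay: the lizard, the sparrow, the worm]
7. Drover goes to the new quay with the beetle.  [the old quay: the finch, the frog | the new quay: the beetle, the lizard, the sparrow, the worm]
8. Drover goes back to the old quay alone.  [the old quay: the finch, the frog | the new quay: the beetle, the lizard, the sparrow, the worm]
9. Drover goes to the new quay with the finch.  [the old quay: the frog | the new quay: the beetle, the finch, the lizard, the sparrow, the worm]
10. Drover goes back to the old quay alone.  [the old quay: the frog | the new quay: the beetle, the finch, the lizard, the sparrow, the worm]
11. Drover goes to the new quay with the frog.  [the old quay: — | the new quay: the beetle, the finch, the frog, the lizard, the sparrow, the worm]

11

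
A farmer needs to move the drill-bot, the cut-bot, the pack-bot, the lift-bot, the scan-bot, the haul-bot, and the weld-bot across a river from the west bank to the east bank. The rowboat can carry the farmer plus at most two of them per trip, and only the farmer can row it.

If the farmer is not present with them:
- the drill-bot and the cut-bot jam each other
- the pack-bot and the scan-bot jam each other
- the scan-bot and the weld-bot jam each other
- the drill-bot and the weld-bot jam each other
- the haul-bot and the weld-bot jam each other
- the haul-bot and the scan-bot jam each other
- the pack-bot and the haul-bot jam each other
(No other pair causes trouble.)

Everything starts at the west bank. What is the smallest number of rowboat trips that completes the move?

Whatever the first load, the items left behind include a forbidden pair without the farmer. No opening move is safe, so no plan exists.

impossible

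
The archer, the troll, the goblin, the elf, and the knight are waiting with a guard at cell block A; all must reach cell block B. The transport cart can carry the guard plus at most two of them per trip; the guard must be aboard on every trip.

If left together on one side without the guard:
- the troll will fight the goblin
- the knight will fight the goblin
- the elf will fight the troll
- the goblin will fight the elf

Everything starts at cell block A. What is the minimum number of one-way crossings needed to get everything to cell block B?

Counting alone: the guard can take at most 2 across per trip to cell block B, so moving all 5 needs at least 3 loaded trips out, with a return between consecutive ones — at least 5 crossings.
The safety rule pushes this higher. Following every safe sequence of crossings, the most of the 5 that can be at cell block B as the transport cart arrives there on crossing 5 is 4 — never all 5.
So no plan with fewer than 7 crossings exists, and this one achieves 7:
1. Guard goes to cell block B with the goblin and the troll.
2. Guard goes back to cell block A with the troll.
3. Guard goes to cell block B with the archer and the troll.
4. Guard goes back to cell block A with the troll.
5. Guard goes to cell block B with the knight and the troll.
6. Guard goes back to cell block A with the goblin.
7. Guard goes to cell block B with the elf and the goblin.

7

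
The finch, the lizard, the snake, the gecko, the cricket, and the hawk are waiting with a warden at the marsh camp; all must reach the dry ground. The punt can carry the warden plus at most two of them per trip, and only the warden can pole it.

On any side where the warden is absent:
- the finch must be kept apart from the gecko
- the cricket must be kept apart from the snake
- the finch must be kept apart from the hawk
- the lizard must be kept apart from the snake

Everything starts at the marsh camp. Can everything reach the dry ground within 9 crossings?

Yes — this plan uses 7 crossings (≤ 9):
1. Warden goes to the dry ground with the finch and the snake.
2. Warden goes back to the marsh camp alone.
3. Warden goes to the dry ground with the gecko and the lizard.
4. Warden goes back to the marsh camp with the finch and the snake.
5. Warden goes to the dry ground with the cricket and the hawk.
6. Warden goes back to the marsh camp alone.
7. Warden goes to the dry ground with the finch and the snake.

Yes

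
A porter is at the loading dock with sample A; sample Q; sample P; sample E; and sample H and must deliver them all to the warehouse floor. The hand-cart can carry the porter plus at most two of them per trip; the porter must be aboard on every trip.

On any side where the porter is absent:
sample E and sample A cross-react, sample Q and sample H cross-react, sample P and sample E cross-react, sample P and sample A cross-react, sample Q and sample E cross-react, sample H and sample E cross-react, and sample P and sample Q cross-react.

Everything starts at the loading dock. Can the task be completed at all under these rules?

Whatever the first load, the items left behind include a forbidden pair without the porter. No opening move is safe, so no plan exists.

No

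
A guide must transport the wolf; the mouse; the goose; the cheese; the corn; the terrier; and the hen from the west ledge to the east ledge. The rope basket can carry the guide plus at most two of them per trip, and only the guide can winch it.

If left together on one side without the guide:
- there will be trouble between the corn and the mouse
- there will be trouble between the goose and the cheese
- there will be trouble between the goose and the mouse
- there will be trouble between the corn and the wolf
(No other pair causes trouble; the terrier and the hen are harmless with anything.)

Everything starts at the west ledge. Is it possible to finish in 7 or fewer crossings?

No

Counting alone: the guide can take at most 2 across per trip to the east ledge, so moving all 7 needs at least 4 loaded trips out, with a return between consecutive ones — at least 7 crossings.
The safety rule pushes this higher. Following every safe sequence of crossings, the most of the 7 that can be at the east ledge as the rope basket arrives there on crossing 7 is 6 — never all 7.
So the move cannot be finished within 7 crossings. (The shortest complete plan takes 9:)
1. Guide goes to the east ledge with the corn and the goose.  [the west ledge: the cheese, the hen, the mouse, the terrier, the wolf | the east ledge: the corn, the goose]
2. Guide goes back to the west ledge alone.  [the west ledge: the cheese, the hen, the mouse, the terrier, the wolf | the east ledge: the corn, the goose]
3. Guide goes to the east ledge with the wolf.  [the west ledge: the cheese, the hen, the mouse, the terrier | the east ledge: the corn, the goose, the wolf]
4. Guide goes back to the west ledge with the corn.  [the west ledge: the cheese, the corn, the hen, the mouse, the terrier | the east ledge: the goose, the wolf]
5. Guide goes to the east ledge with the cheese and the mouse.  [the west ledge: the corn, the hen, the terrier | the east ledge: the cheese, the goose, the mouse, the wolf]
6. Guide goes back to the west ledge with the goose.  [the west ledge: the corn, the goose, the hen, the terrier | the east ledge: the cheese, the mouse, the wolf]
7. Guide goes to the east ledge with the hen and the terrier.  [the west ledge: the corn, the goose | the east ledge: the cheese, the hen, the mouse, the terrier, the wolf]
8. Guide goes back to the west ledge alone.  [the west ledge: the corn, the goose | the east ledge: the cheese, the hen, the mouse, the terrier, the wolf]
9. Guide goes to the east ledge with the corn and the goose.  [the west ledge: — | the east ledge: the cheese, the corn, the goose, the hen, the mouse, the terrier, the wolf]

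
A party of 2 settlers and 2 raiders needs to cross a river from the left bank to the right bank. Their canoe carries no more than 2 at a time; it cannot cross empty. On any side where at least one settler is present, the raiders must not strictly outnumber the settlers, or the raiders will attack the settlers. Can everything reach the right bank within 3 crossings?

Counting alone: each trip to the right bank takes at most 2 across and each return brings at least 1 back, so after t trips out (and t−1 returns) at most 2t − (t−1) of the 4 are across; that first reaches 4 at t = 3, so at least 5 crossings are needed.
Since 3 < 5, 3 crossings cannot be enough. (The shortest complete plan in fact takes 5:)
1. 2 raiders → the right bank.  (the left bank: 2S 0R; the right bank: 0S 2R)
2. 1 raider ← the left bank.  (the left bank: 2S 1R; the right bank: 0S 1R)
3. 2 settlers → the right bank.  (the left bank: 0S 1R; the right bank: 2S 1R)
4. 1 raider ← the left bank.  (the left bank: 0S 2R; the right bank: 2S 0R)
5. 2 raiders → the right bank.  (the left bank: 0S 0R; the right bank: 2S 2R)

No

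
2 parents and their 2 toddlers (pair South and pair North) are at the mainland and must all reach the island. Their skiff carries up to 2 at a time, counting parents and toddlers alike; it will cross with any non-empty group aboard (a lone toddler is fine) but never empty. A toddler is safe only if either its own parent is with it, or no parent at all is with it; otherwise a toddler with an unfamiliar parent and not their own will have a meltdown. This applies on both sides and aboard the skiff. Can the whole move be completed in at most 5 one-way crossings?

Yes

Yes — this plan uses 5 crossings (≤ 5):
1. parent South and toddler South cross → the island.
2. parent South crosses ← the mainland.
3. parent North and parent South cross → the island.
4. parent North crosses ← the mainland.
5. parent North and toddler North cross → the island.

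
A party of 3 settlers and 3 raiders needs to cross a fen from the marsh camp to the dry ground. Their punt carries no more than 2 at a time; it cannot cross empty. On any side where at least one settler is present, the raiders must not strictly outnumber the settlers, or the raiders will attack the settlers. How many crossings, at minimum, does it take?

11

Counting alone: each trip to the dry ground takes at most 2 across and each return brings at least 1 back, so after t trips out (and t−1 returns) at most 2t − (t−1) of the 6 are across; that first reaches 6 at t = 5, so at least 9 crossings are needed.
The safety rule pushes this higher. Following every safe sequence of crossings, the most of the 6 that can be at the dry ground as the punt arrives there on crossing 9 is 5 — never all 6.
So no plan with fewer than 11 crossings exists, and this one achieves 11:
1. 2 raiders → the dry ground.  (the marsh camp: 3S 1R; the dry ground: 0S 2R)
2. 1 raider ← the marsh camp.  (the marsh camp: 3S 2R; the dry ground: 0S 1R)
3. 2 raiders → the dry ground.  (the marsh camp: 3S 0R; the dry ground: 0S 3R)
4. 1 raider ← the marsh camp.  (the marsh camp: 3S 1R; the dry ground: 0S 2R)
5. 2 settlers → the dry ground.  (the marsh camp: 1S 1R; the dry ground: 2S 2R)
6. 1 settler and 1 raider ← the marsh camp.  (the marsh camp: 2S 2R; the dry ground: 1S 1R)
7. 2 settlers → the dry ground.  (the marsh camp: 0S 2R; the dry ground: 3S 1R)
8. 1 raider ← the marsh camp.  (the marsh camp: 0S 3R; the dry ground: 3S 0R)
9. 2 raiders → the dry ground.  (the marsh camp: 0S 1R; the dry ground: 3S 2R)
10. 1 raider ← the marsh camp.  (the marsh camp: 0S 2R; the dry ground: 3S 1R)
11. 2 raiders → the dry ground.  (the marsh camp: 0S 0R; the dry ground: 3S 3R)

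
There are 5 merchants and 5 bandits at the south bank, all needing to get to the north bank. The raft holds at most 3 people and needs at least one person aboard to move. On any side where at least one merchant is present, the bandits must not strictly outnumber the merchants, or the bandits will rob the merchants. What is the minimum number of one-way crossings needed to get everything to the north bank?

Counting alone: each trip to the north bank takes at most 3 across and each return brings at least 1 back, so after t trips out (and t−1 returns) at most 3t − (t−1) of the 10 are across; that first reaches 10 at t = 5, so at least 9 crossings are needed.
The safety rule pushes this higher. Following every safe sequence of crossings, the most of the 10 that can be at the north bank as the raft arrives there on crossing 9 is 9 — never all 10.
So no plan with fewer than 11 crossings exists, and this one achieves 11:
1. 2 bandits → the north bank.  (the south bank: 5M 3B; the north bank: 0M 2B)
2. 1 bandit ← the south bank.  (the south bank: 5M 4B; the north bank: 0M 1B)
3. 3 bandits → the north bank.  (the south bank: 5M 1B; the north bank: 0M 4B)
4. 1 bandit ← the south bank.  (the south bank: 5M 2B; the north bank: 0M 3B)
5. 3 merchants → the north bank.  (the south bank: 2M 2B; the north bank: 3M 3B)
6. 1 merchant and 1 bandit ← the south bank.  (the south bank: 3M 3B; the north bank: 2M 2B)
7. 3 merchants → the north bank.  (the south bank: 0M 3B; the north bank: 5M 2B)
8. 1 bandit ← the south bank.  (the south bank: 0M 4B; the north bank: 5M 1B)
9. 2 bandits → the north bank.  (the south bank: 0M 2B; the north bank: 5M 3B)
10. 1 bandit ← the south bank.  (the south bank: 0M 3B; the north bank: 5M 2B)
11. 3 bandits → the north bank.  (the south bank: 0M 0B; the north bank: 5M 5B)

11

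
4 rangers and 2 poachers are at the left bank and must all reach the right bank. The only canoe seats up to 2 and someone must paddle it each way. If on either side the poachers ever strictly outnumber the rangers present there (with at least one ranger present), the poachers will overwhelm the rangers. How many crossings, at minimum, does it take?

9

Counting alone: each trip to the right bank takes at most 2 across and each return brings at least 1 back, so after t trips out (and t−1 returns) at most 2t − (t−1) of the 6 are across; that first reaches 6 at t = 5, so at least 9 crossings are needed.
The plan below uses exactly 9 crossings, so it is optimal:
1. 2 poachers → the right bank.  (the left bank: 4R 0P; the right bank: 0R 2P)
2. 1 poacher ← the left bank.  (the left bank: 4R 1P; the right bank: 0R 1P)
3. 2 rangers → the right bank.  (the left bank: 2R 1P; the right bank: 2R 1P)
4. 1 poacher ← the left bank.  (the left bank: 2R 2P; the right bank: 2R 0P)
5. 2 poachers → the right bank.  (the left bank: 2R 0P; the right bank: 2R 2P)
6. 1 poacher ← the left bank.  (the left bank: 2R 1P; the right bank: 2R 1P)
7. 1 ranger and 1 poacher → the right bank.  (the left bank: 1R 0P; the right bank: 3R 2P)
8. 1 poacher ← the left bank.  (the left bank: 1R 1P; the right bank: 3R 1P)
9. 1 ranger and 1 poacher → the right bank.  (the left bank: 0R 0P; the right bank: 4R 2P)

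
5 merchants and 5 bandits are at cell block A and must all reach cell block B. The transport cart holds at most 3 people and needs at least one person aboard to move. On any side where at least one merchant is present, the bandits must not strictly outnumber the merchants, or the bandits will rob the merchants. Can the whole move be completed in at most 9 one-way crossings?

No

Counting alone: each trip to cell block B takes at most 3 across and each return brings at least 1 back, so after t trips out (and t−1 returns) at most 3t − (t−1) of the 10 are across; that first reaches 10 at t = 5, so at least 9 crossings are needed.
The safety rule pushes this higher. Following every safe sequence of crossings, the most of the 10 that can be at cell block B as the transport cart arrives there on crossing 9 is 9 — never all 10.
So the move cannot be finished within 9 crossings. (The shortest complete plan takes 11:)
1. 2 bandits → cell block B.  (cell block A: 5M 3B; cell block B: 0M 2B)
2. 1 bandit ← cell block A.  (cell block A: 5M 4B; cell block B: 0M 1B)
3. 3 bandits → cell block B.  (cell block A: 5M 1B; cell block B: 0M 4B)
4. 1 bandit ← cell block A.  (cell block A: 5M 2B; cell block B: 0M 3B)
5. 3 merchants → cell block B.  (cell block A: 2M 2B; cell block B: 3M 3B)
6. 1 merchant and 1 bandit ← cell block A.  (cell block A: 3M 3B; cell block B: 2M 2B)
7. 3 merchants → cell block B.  (cell block A: 0M 3B; cell block B: 5M 2B)
8. 1 bandit ← cell block A.  (cell block A: 0M 4B; cell block B: 5M 1B)
9. 2 bandits → cell block B.  (cell block A: 0M 2B; cell block B: 5M 3B)
10. 1 bandit ← cell block A.  (cell block A: 0M 3B; cell block B: 5M 2B)
11. 3 bandits → cell block B.  (cell block A: 0M 0B; cell block B: 5M 5B)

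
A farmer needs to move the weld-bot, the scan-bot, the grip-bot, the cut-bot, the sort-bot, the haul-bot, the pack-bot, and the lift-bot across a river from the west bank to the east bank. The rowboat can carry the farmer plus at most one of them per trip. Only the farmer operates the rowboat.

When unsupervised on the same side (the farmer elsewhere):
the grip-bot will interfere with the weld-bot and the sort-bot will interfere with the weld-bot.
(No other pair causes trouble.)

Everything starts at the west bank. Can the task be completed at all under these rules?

1. Farmer goes to the east bank with the weld-bot.  [the west bank: the cut-bot, the grip-bot, the haul-bot, the lift-bot, the pack-bot, the scan-bot, the sort-bot | the east bank: the weld-bot]
2. Farmer goes back to the west bank alone.  [the west bank: the cut-bot, the grip-bot, the haul-bot, the lift-bot, the pack-bot, the scan-bot, the sort-bot | the east bank: the weld-bot]
3. Farmer goes to the east bank with the scan-bot.  [the west bank: the cut-bot, the grip-bot, the haul-bot, the lift-bot, the pack-bot, the sort-bot | the east bank: the scan-bot, the weld-bot]
4. Farmer goes back to the west bank alone.  [the west bank: the cut-bot, the grip-bot, the haul-bot, the lift-bot, the pack-bot, the sort-bot | the east bank: the scan-bot, the weld-bot]
5. Farmer goes to the east bank with the grip-bot.  [the west bank: the cut-bot, the haul-bot, the lift-bot, the pack-bot, the sort-bot | the east bank: the grip-bot, the scan-bot, the weld-bot]
6. Farmer goes back to the west bank with the weld-bot.  [the west bank: the cut-bot, the haul-bot, the lift-bot, the pack-bot, the sort-bot, the weld-bot | the east bank: the grip-bot, the scan-bot]
7. Farmer goes to the east bank with the sort-bot.  [the west bank: the cut-bot, the haul-bot, the lift-bot, the pack-bot, the weld-bot | the east bank: the grip-bot, the scan-bot, the sort-bot]
8. Farmer goes back to the west bank alone.  [the west bank: the cut-bot, the haul-bot, the lift-bot, the pack-bot, the weld-bot | the east bank: the grip-bot, the scan-bot, the sort-bot]
9. Farmer goes to the east bank with the cut-bot.  [the west bank: the haul-bot, the lift-bot, the pack-bot, the weld-bot | the east bank: the cut-bot, the grip-bot, the scan-bot, the sort-bot]
10. Farmer goes back to the west bank alone.  [the west bank: the haul-bot, the lift-bot, the pack-bot, the weld-bot | the east bank: the cut-bot, the grip-bot, the scan-bot, the sort-bot]
11. Farmer goes to the east bank with the haul-bot.  [the west bank: the lift-bot, the pack-bot, the weld-bot | the east bank: the cut-bot, the grip-bot, the haul-bot, the scan-bot, the sort-bot]
12. Farmer goes back to the west bank alone.  [the west bank: the lift-bot, the pack-bot, the weld-bot | the east bank: the cut-bot, the grip-bot, the haul-bot, the scan-bot, the sort-bot]
13. Farmer goes to the east bank with the pack-bot.  [the west bank: the lift-bot, the weld-bot | the east bank: the cut-bot, the grip-bot, the haul-bot, the pack-bot, the scan-bot, the sort-bot]
14. Farmer goes back to the west bank alone.  [the west bank: the lift-bot, the weld-bot | the east bank: the cut-bot, the grip-bot, the haul-bot, the pack-bot, the scan-bot, the sort-bot]
15. Farmer goes to the east bank with the lift-bot.  [the west bank: the weld-bot | the east bank: the cut-bot, the grip-bot, the haul-bot, the lift-bot, the pack-bot, the scan-bot, the sort-bot]
16. Farmer goes back to the west bank alone.  [the west bank: the weld-bot | the east bank: the cut-bot, the grip-bot, the haul-bot, the lift-bot, the pack-bot, the scan-bot, the sort-bot]
17. Farmer goes to the east bank with the weld-bot.  [the west bank: — | the east bank: the cut-bot, the grip-bot, the haul-bot, the lift-bot, the pack-bot, the scan-bot, the sort-bot, the weld-bot]

Yes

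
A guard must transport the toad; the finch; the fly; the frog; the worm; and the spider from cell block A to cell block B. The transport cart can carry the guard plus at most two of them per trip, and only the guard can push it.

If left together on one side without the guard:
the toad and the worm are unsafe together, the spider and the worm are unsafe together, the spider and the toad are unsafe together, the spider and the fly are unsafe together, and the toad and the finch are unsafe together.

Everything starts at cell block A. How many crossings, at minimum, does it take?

Counting alone: the guard can take at most 2 across per trip to cell block B, so moving all 6 needs at least 3 loaded trips out, with a return between consecutive ones — at least 5 crossings.
The safety rule pushes this higher. Following every safe sequence of crossings, the most of the 6 that can be at cell block B as the transport cart arrives there on crossings 5, 7 is 4, 5 respectively — never all 6.
So no plan with fewer than 9 crossings exists, and this one achieves 9:
1. Guard goes to cell block B with the spider and the toad.
2. Guard goes back to cell block A with the toad.
3. Guard goes to cell block B with the finch and the toad.
4. Guard goes back to cell block A with the toad.
5. Guard goes to cell block B with the frog and the toad.
6. Guard goes back to cell block A with the toad.
7. Guard goes to cell block B with the fly and the worm.
8. Guard goes back to cell block A with the spider.
9. Guard goes to cell block B with the spider and the toad.

9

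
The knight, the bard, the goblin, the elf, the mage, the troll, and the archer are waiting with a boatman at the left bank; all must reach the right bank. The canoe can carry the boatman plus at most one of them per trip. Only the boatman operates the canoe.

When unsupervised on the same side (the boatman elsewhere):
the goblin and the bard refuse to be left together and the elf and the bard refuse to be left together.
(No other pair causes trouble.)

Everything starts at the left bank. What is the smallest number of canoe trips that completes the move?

Counting alone: the boatman can take at most 1 across per trip to the right bank, so moving all 7 needs at least 7 loaded trips out, with a return between consecutive ones — at least 13 crossings.
The safety rule pushes this higher. Following every safe sequence of crossings, the most of the 7 that can be at the right bank as the canoe arrives there on crossing 13 is 6 — never all 7.
So no plan with fewer than 15 crossings exists, and this one achieves 15:
1. Boatman goes to the right bank with the bard.  [the left bank: the archer, the elf, the goblin, the knight, the mage, the troll | the right bank: the bard]
2. Boatman goes back to the left bank alone.  [the left bank: the archer, the elf, the goblin, the knight, the mage, the troll | the right bank: the bard]
3. Boatman goes to the right bank with the knight.  [the left bank: the archer, the elf, the goblin, the mage, the troll | the right bank: the bard, the knight]
4. Boatman goes back to the left bank alone.  [the left bank: the archer, the elf, the goblin, the mage, the troll | the right bank: the bard, the knight]
5. Boatman goes to the right bank with the goblin.  [the left bank: the archer, the elf, the mage, the troll | the right bank: the bard, the goblin, the knight]
6. Boatman goes back to the left bank with the bard.  [the left bank: the archer, the bard, the elf, the mage, the troll | the right bank: the goblin, the knight]
7. Boatman goes to the right bank with the elf.  [the left bank: the archer, the bard, the mage, the troll | the right bank: the elf, the goblin, the knight]
8. Boatman goes back to the left bank alone.  [the left bank: the archer, the bard, the mage, the troll | the right bank: the elf, the goblin, the knight]
9. Boatman goes to the right bank with the mage.  [the left bank: the archer, the bard, the troll | the right bank: the elf, the goblin, the knight, the mage]
10. Boatman goes back to the left bank alone.  [the left bank: the archer, the bard, the troll | the right bank: the elf, the goblin, the knight, the mage]
11. Boatman goes to the right bank with the troll.  [the left bank: the archer, the bard | the right bank: the elf, the goblin, the knight, the mage, the troll]
12. Boatman goes back to the left bank alone.  [the left bank: the archer, the bard | the right bank: the elf, the goblin, the knight, the mage, the troll]
13. Boatman goes to the right bank with the archer.  [the left bank: the bard | the right bank: the archer, the elf, the goblin, the knight, the mage, the troll]
14. Boatman goes back to the left bank alone.  [the left bank: the bard | the right bank: the archer, the elf, the goblin, the knight, the mage, the troll]
15. Boatman goes to the right bank with the bard.  [the left bank: — | the right bank: the archer, the bard, the elf, the goblin, the knight, the mage, the troll]

15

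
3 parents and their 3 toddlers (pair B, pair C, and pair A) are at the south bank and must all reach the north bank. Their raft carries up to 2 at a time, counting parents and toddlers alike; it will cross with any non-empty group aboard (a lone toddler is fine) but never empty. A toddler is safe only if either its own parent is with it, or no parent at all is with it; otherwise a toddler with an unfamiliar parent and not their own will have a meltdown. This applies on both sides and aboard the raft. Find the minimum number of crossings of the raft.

Counting alone: each trip to the north bank takes at most 2 across and each return brings at least 1 back, so after t trips out (and t−1 returns) at most 2t − (t−1) of the 6 are across; that first reaches 6 at t = 5, so at least 9 crossings are needed.
The safety rule pushes this higher. Following every safe sequence of crossings, the most of the 6 that can be at the north bank as the raft arrives there on crossing 9 is 5 — never all 6.
So no plan with fewer than 11 crossings exists, and this one achieves 11:
1. parent B and toddler B cross → the north bank.
2. parent B crosses ← the south bank.
3. toddler A and toddler C cross → the north bank.
4. toddler B crosses ← the south bank.
5. parent A and parent C cross → the north bank.
6. parent C and toddler C cross ← the south bank.
7. parent B and parent C cross → the north bank.
8. toddler A crosses ← the south bank.
9. toddler B and toddler C cross → the north bank.
10. parent A crosses ← the south bank.
11. parent A and toddler A cross → the north bank.

11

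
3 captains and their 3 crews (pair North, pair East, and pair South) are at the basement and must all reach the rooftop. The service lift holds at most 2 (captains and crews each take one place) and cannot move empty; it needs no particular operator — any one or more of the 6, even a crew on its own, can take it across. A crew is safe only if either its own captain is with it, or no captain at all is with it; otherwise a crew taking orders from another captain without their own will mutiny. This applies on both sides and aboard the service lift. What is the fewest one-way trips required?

Counting alone: each trip to the rooftop takes at most 2 across and each return brings at least 1 back, so after t trips out (and t−1 returns) at most 2t − (t−1) of the 6 are across; that first reaches 6 at t = 5, so at least 9 crossings are needed.
The safety rule pushes this higher. Following every safe sequence of crossings, the most of the 6 that can be at the rooftop as the service lift arrives there on crossing 9 is 5 — never all 6.
So no plan with fewer than 11 crossings exists, and this one achieves 11:
1. captain North and crew North cross → the rooftop.
2. captain North crosses ← the basement.
3. crew East and crew South cross → the rooftop.
4. crew North crosses ← the basement.
5. captain East and captain South cross → the rooftop.
6. captain East and crew East cross ← the basement.
7. captain East and captain North cross → the rooftop.
8. crew South crosses ← the basement.
9. crew East and crew North cross → the rooftop.
10. captain South crosses ← the basement.
11. captain South and crew South cross → the rooftop.

11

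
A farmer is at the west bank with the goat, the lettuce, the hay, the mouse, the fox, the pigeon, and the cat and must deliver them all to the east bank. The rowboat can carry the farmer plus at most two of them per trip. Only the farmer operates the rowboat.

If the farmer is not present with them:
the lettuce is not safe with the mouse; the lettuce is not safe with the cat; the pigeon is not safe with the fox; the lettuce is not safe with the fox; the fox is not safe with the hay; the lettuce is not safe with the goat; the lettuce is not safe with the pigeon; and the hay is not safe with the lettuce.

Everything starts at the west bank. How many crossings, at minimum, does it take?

Counting alone: the farmer can take at most 2 across per trip to the east bank, so moving all 7 needs at least 4 loaded trips out, with a return between consecutive ones — at least 7 crossings.
The safety rule pushes this higher. Following every safe sequence of crossings, the most of the 7 that can be at the east bank as the rowboat arrives there on crossings 7, 9 is 5, 6 respectively — never all 7.
So no plan with fewer than 11 crossings exists, and this one achieves 11:
1. Farmer goes to the east bank with the fox and the lettuce.  [the west bank: the cat, the goat, the hay, the mouse, the pigeon | the east bank: the fox, the lettuce]
2. Farmer goes back to the west bank with the lettuce.  [the west bank: the cat, the goat, the hay, the lettuce, the mouse, the pigeon | the east bank: the fox]
3. Farmer goes to the east bank with the goat and the lettuce.  [the west bank: the cat, the hay, the mouse, the pigeon | the east bank: the fox, the goat, the lettuce]
4. Farmer goes back to the west bank with the lettuce.  [the west bank: the cat, the hay, the lettuce, the mouse, the pigeon | the east bank: the fox, the goat]
5. Farmer goes to the east bank with the lettuce and the mouse.  [the west bank: the cat, the hay, the pigeon | the east bank: the fox, the goat, the lettuce, the mouse]
6. Farmer goes back to the west bank with the lettuce.  [the west bank: the cat, the hay, the lettuce, the pigeon | the east bank: the fox, the goat, the mouse]
7. Farmer goes to the east bank with the cat and the lettuce.  [the west bank: the hay, the pigeon | the east bank: the cat, the fox, the goat, the lettuce, the mouse]
8. Farmer goes back to the west bank with the lettuce.  [the west bank: the hay, the lettuce, the pigeon | the east bank: the cat, the fox, the goat, the mouse]
9. Farmer goes to the east bank with the hay and the pigeon.  [the west bank: the lettuce | the east bank: the cat, the fox, the goat, the hay, the mouse, the pigeon]
10. Farmer goes back to the west bank with the fox.  [the west bank: the fox, the lettuce | the east bank: the cat, the goat, the hay, the mouse, the pigeon]
11. Farmer goes to the east bank with the fox and the lettuce.  [the west bank: — | the east bank: the cat, the fox, the goat, the hay, the lettuce, the mouse, the pigeon]

11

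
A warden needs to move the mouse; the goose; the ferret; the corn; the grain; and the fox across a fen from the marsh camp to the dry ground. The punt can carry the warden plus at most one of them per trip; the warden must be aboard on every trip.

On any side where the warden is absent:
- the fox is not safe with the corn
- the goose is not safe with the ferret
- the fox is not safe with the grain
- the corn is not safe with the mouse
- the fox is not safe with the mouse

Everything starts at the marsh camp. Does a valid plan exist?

Whatever the first load, the items left behind include a forbidden pair without the warden. No opening move is safe, so no plan exists.

No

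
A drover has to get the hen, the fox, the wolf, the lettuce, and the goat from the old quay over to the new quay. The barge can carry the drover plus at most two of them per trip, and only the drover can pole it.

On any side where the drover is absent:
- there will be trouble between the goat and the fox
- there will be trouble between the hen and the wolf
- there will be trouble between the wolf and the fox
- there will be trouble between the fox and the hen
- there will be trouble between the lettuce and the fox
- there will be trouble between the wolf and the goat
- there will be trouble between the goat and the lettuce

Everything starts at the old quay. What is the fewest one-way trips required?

impossible

Whatever the first load, the items left behind include a forbidden pair without the drover. No opening move is safe, so no plan exists.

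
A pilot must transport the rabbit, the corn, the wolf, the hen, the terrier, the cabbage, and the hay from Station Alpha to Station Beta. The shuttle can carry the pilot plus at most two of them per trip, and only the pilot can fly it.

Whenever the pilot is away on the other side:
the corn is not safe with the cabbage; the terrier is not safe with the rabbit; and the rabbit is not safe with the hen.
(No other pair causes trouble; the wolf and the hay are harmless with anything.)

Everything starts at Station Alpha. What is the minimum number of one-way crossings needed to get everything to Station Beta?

7

Counting alone: the pilot can take at most 2 across per trip to Station Beta, so moving all 7 needs at least 4 loaded trips out, with a return between consecutive ones — at least 7 crossings.
The plan below uses exactly 7 crossings, so it is optimal:
1. Pilot goes to Station Beta with the corn and the rabbit.  [Station Alpha: the cabbage, the hay, the hen, the terrier, the wolf | Station Beta: the corn, the rabbit]
2. Pilot goes back to Station Alpha alone.  [Station Alpha: the cabbage, the hay, the hen, the terrier, the wolf | Station Beta: the corn, the rabbit]
3. Pilot goes to Station Beta with the hen and the wolf.  [Station Alpha: the cabbage, the hay, the terrier | Station Beta: the corn, the hen, the rabbit, the wolf]
4. Pilot goes back to Station Alpha with the rabbit.  [Station Alpha: the cabbage, the hay, the rabbit, the terrier | Station Beta: the corn, the hen, the wolf]
5. Pilot goes to Station Beta with the hay and the terrier.  [Station Alpha: the cabbage, the rabbit | Station Beta: the corn, the hay, the hen, the terrier, the wolf]
6. Pilot goes back to Station Alpha alone.  [Station Alpha: the cabbage, the rabbit | Station Beta: the corn, the hay, the hen, the terrier, the wolf]
7. Pilot goes to Station Beta with the cabbage and the rabbit.  [Station Alpha: — | Station Beta: the cabbage, the corn, the hay, the hen, the rabbit, the terrier, the wolf]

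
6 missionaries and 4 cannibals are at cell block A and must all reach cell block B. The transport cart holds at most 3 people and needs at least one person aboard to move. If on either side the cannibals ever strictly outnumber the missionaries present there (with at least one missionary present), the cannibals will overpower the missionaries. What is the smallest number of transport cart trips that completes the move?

9

Counting alone: each trip to cell block B takes at most 3 across and each return brings at least 1 back, so after t trips out (and t−1 returns) at most 3t − (t−1) of the 10 are across; that first reaches 10 at t = 5, so at least 9 crossings are needed.
The plan below uses exactly 9 crossings, so it is optimal:
1. 2 cannibals → cell block B.  (cell block A: 6M 2C; cell block B: 0M 2C)
2. 1 cannibal ← cell block A.  (cell block A: 6M 3C; cell block B: 0M 1C)
3. 3 cannibals → cell block B.  (cell block A: 6M 0C; cell block B: 0M 4C)
4. 1 cannibal ← cell block A.  (cell block A: 6M 1C; cell block B: 0M 3C)
5. 3 missionaries → cell block B.  (cell block A: 3M 1C; cell block B: 3M 3C)
6. 1 cannibal ← cell block A.  (cell block A: 3M 2C; cell block B: 3M 2C)
7. 1 missionary and 2 cannibals → cell block B.  (cell block A: 2M 0C; cell block B: 4M 4C)
8. 1 cannibal ← cell block A.  (cell block A: 2M 1C; cell block B: 4M 3C)
9. 2 missionaries and 1 cannibal → cell block B.  (cell block A: 0M 0C; cell block B: 6M 4C)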